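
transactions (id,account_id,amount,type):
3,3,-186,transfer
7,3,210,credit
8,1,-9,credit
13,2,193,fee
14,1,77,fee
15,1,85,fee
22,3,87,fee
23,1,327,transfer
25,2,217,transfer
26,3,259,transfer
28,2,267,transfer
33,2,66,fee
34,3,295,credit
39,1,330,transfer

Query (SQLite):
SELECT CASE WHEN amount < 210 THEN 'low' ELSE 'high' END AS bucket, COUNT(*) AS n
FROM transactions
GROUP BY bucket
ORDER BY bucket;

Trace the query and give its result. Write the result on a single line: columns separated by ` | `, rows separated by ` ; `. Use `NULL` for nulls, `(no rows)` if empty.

high | 7 ; low | 7

Bucket rows by amount < 210 → 'low' else 'high'; count each bucket.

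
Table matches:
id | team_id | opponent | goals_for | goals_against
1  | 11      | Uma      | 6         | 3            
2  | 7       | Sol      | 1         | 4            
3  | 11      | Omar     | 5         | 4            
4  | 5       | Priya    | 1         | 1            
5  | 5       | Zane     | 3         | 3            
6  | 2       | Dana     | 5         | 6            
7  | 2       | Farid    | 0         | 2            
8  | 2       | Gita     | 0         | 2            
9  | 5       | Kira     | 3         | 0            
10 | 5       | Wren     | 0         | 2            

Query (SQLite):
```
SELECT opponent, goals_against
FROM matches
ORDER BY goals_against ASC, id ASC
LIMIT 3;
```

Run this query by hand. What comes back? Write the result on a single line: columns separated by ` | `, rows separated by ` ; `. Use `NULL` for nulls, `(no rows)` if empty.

Sort by goals_against asc, tiebreak id asc: (0, id=9), (1, id=4), (2, id=7), (2, id=8), (2, id=10), (3, id=1) …. Take first 3.

Kira | 0 ; Priya | 1 ; Farid | 2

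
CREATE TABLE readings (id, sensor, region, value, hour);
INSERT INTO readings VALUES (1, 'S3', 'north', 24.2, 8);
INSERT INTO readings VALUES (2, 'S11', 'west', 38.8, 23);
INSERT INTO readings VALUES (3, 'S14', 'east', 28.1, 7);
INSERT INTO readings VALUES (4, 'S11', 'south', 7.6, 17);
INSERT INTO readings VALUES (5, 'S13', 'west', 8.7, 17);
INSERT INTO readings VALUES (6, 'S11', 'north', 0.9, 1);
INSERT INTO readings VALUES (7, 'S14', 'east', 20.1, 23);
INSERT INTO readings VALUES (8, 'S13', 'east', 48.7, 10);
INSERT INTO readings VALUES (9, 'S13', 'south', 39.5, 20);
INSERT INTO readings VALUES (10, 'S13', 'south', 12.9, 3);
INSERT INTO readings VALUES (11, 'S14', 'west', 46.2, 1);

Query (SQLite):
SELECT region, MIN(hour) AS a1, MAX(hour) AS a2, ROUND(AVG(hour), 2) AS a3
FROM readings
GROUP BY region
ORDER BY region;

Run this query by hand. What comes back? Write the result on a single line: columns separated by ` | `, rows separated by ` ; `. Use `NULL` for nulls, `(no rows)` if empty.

Group readings by region.
Per group compute: MIN(hour), MAX(hour), ROUND(AVG(hour), 2).
  east: ids {3, 7, 8} → MIN(hour)=7, MAX(hour)=23, ROUND(AVG(hour), 2)=13.33
  north: ids {1, 6} → MIN(hour)=1, MAX(hour)=8, ROUND(AVG(hour), 2)=4.5
  south: ids {4, 9, 10} → MIN(hour)=3, MAX(hour)=20, ROUND(AVG(hour), 2)=13.33
  west: ids {2, 5, 11} → MIN(hour)=1, MAX(hour)=23, ROUND(AVG(hour), 2)=13.67

east | 7 | 23 | 13.33 ; north | 1 | 8 | 4.5 ; south | 3 | 20 | 13.33 ; west | 1 | 23 | 13.67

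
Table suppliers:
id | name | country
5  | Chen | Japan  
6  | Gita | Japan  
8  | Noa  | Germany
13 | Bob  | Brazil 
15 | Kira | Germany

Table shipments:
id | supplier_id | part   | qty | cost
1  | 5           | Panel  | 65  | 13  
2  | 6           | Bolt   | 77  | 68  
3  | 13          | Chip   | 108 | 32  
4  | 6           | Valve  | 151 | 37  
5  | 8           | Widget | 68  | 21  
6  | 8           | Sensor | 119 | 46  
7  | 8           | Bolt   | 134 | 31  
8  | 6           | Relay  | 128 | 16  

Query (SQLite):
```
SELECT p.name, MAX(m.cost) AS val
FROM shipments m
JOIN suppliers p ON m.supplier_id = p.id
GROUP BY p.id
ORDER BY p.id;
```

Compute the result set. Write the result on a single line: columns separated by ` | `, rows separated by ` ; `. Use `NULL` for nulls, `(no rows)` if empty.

Join each shipments row to its suppliers via supplier_id.
Group joined rows by suppliers.id; compute MAX(m.cost) per group.
  5: ids {1} → MAX(m.cost)=13
  6: ids {2, 4, 8} → MAX(m.cost)=68
  8: ids {5, 6, 7} → MAX(m.cost)=46
  13: ids {3} → MAX(m.cost)=32

Chen | 13 ; Gita | 68 ; Noa | 46 ; Bob | 32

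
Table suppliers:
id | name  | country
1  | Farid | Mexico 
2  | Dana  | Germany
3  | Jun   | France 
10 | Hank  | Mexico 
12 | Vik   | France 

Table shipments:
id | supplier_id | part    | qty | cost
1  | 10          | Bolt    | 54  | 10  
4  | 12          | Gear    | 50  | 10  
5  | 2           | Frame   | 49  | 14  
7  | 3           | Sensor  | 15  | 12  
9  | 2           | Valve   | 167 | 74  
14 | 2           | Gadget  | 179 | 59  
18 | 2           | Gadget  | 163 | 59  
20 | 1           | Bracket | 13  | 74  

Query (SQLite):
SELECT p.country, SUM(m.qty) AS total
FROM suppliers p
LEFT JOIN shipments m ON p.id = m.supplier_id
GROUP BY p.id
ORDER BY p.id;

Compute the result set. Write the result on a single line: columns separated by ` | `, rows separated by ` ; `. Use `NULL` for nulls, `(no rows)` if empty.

LEFT JOIN keeps every suppliers row; unmatched ones get NULL for shipments columns.
Group by suppliers.id and compute SUM(m.qty). SUM over an all-NULL group is NULL.
  1: ids {20} → SUM(m.qty)=13
  2: ids {5, 9, 14, 18} → SUM(m.qty)=558
  3: ids {7} → SUM(m.qty)=15
  10: ids {1} → SUM(m.qty)=54
  12: ids {4} → SUM(m.qty)=50

Mexico | 13 ; Germany | 558 ; France | 15 ; Mexico | 54 ; France | 50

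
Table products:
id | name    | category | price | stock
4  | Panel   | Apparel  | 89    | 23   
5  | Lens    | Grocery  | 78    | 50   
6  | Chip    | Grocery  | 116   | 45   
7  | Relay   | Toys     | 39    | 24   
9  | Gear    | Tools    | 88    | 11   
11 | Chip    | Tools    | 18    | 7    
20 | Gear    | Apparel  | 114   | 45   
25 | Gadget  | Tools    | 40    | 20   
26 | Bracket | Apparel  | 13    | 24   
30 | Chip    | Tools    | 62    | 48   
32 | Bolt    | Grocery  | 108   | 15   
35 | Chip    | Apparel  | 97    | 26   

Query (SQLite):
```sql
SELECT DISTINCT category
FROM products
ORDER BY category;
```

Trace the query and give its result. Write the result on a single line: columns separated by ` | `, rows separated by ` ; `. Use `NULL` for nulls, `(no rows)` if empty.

Collect distinct category values from products.

Apparel ; Grocery ; Tools ; Toys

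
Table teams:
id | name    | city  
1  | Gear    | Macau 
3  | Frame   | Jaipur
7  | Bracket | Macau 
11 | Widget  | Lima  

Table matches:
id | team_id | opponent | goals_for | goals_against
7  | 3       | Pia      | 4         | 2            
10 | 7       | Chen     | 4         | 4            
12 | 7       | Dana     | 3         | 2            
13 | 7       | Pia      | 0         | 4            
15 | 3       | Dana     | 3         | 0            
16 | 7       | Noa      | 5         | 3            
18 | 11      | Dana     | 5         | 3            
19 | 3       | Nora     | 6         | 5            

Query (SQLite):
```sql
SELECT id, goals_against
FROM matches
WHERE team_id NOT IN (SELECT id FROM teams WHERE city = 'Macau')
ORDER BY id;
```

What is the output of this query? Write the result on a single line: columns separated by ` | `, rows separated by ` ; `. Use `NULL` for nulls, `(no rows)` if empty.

7 | 2 ; 15 | 0 ; 18 | 3 ; 19 | 5

Inner query: teams.id where city = 'Macau'.
Outer: keep matches rows whose team_id is not in that set.
Inner query → {1, 7}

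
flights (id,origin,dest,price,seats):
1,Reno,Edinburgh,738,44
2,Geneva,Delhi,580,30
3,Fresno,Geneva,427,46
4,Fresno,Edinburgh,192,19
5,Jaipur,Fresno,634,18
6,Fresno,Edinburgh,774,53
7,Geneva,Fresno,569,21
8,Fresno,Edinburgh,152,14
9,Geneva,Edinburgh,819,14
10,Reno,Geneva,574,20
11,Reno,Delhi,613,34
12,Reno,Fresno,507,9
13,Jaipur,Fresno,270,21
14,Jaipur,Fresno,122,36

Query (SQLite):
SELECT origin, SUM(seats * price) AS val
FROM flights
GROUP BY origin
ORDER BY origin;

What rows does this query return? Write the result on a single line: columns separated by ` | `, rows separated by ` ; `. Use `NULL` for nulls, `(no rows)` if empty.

Fresno | 66440 ; Geneva | 40815 ; Jaipur | 21474 ; Reno | 69357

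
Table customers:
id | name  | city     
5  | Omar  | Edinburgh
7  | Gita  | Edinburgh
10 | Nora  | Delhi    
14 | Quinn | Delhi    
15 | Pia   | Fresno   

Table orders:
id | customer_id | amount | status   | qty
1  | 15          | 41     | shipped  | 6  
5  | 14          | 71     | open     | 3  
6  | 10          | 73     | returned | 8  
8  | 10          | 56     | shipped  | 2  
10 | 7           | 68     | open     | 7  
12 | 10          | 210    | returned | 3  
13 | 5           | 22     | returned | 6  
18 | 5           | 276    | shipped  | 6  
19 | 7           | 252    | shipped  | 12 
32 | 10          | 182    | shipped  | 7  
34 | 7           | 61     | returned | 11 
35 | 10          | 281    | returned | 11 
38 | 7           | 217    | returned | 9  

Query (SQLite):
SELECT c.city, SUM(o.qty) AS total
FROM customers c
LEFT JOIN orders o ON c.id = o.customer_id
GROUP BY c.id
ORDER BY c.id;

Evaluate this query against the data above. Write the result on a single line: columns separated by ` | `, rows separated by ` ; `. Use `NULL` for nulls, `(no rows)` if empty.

Edinburgh | 12 ; Edinburgh | 39 ; Delhi | 31 ; Delhi | 3 ; Fresno | 6

LEFT JOIN keeps every customers row; unmatched ones get NULL for orders columns.
Group by customers.id and compute SUM(o.qty). SUM over an all-NULL group is NULL.
  5: ids {13, 18} → SUM(o.qty)=12
  7: ids {10, 19, 34, 38} → SUM(o.qty)=39
  10: ids {6, 8, 12, 32, 35} → SUM(o.qty)=31
  14: ids {5} → SUM(o.qty)=3
  15: ids {1} → SUM(o.qty)=6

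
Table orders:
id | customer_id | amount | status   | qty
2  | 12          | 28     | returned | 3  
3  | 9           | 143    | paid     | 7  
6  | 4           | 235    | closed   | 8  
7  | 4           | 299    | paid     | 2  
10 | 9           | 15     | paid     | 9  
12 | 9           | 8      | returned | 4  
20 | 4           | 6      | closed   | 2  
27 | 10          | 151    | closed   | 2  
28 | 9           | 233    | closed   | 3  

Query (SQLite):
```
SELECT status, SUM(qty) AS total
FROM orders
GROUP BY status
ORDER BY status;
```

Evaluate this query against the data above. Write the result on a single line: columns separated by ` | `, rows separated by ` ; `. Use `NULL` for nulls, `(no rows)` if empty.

closed | 15 ; paid | 18 ; returned | 7

Partition orders by status; compute SUM(qty) within each group.
  closed: ids {6, 20, 27, 28} → SUM(qty)=15
  paid: ids {3, 7, 10} → SUM(qty)=18
  returned: ids {2, 12} → SUM(qty)=7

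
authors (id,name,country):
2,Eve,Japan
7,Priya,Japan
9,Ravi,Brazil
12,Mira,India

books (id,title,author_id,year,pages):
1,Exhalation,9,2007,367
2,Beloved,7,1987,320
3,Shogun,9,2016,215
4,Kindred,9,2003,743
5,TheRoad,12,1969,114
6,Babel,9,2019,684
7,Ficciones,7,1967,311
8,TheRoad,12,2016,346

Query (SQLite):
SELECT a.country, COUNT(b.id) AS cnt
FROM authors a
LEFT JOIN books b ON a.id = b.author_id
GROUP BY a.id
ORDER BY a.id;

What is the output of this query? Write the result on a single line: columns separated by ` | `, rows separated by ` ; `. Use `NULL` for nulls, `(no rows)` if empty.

Japan | 0 ; Japan | 2 ; Brazil | 4 ; India | 2

LEFT JOIN keeps every authors row; unmatched ones get NULL for books columns.
Group by authors.id and compute COUNT(b.id). COUNT(col) of an all-NULL group is 0.
  2: ids {—} → COUNT(b.id)=0
  7: ids {2, 7} → COUNT(b.id)=2
  9: ids {1, 3, 4, 6} → COUNT(b.id)=4
  12: ids {5, 8} → COUNT(b.id)=2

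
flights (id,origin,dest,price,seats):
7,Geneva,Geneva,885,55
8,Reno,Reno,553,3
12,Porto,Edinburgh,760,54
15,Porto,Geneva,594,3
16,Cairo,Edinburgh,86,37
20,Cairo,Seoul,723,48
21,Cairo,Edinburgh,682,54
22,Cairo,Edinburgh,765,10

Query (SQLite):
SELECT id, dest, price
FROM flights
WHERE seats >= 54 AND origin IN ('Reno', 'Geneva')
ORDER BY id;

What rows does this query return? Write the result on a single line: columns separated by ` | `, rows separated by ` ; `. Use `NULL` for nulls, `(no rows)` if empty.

7 | Geneva | 885

seats >= 54: ids {7, 12, 21}
origin IN ('Reno', 'Geneva'): ids {7, 8}
Combine with AND.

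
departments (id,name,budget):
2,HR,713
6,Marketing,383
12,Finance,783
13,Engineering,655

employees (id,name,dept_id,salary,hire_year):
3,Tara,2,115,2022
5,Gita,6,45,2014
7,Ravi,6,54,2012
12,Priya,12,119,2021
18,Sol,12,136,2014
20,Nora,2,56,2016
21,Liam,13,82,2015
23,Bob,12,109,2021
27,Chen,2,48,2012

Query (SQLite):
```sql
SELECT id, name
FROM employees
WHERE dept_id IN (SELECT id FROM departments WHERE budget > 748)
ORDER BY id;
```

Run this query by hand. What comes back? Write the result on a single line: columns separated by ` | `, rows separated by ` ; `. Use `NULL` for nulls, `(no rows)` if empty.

12 | Priya ; 18 | Sol ; 23 | Bob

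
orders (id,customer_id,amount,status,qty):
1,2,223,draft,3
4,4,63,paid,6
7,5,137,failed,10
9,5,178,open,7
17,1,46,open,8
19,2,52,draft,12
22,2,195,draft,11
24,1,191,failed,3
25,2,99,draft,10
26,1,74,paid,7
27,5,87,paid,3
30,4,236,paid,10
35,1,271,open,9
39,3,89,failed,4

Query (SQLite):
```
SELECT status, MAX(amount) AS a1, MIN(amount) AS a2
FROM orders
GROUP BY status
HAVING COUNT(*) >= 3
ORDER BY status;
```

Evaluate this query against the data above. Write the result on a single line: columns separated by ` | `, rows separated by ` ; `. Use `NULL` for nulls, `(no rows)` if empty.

Group orders by status.
Per group compute: MAX(amount), MIN(amount).
HAVING: drop groups with fewer than 3 rows.
  draft: ids {1, 19, 22, 25} → MAX(amount)=223, MIN(amount)=52
  failed: ids {7, 24, 39} → MAX(amount)=191, MIN(amount)=89
  open: ids {9, 17, 35} → MAX(amount)=271, MIN(amount)=46
  paid: ids {4, 26, 27, 30} → MAX(amount)=236, MIN(amount)=63

draft | 223 | 52 ; failed | 191 | 89 ; open | 271 | 46 ; paid | 236 | 63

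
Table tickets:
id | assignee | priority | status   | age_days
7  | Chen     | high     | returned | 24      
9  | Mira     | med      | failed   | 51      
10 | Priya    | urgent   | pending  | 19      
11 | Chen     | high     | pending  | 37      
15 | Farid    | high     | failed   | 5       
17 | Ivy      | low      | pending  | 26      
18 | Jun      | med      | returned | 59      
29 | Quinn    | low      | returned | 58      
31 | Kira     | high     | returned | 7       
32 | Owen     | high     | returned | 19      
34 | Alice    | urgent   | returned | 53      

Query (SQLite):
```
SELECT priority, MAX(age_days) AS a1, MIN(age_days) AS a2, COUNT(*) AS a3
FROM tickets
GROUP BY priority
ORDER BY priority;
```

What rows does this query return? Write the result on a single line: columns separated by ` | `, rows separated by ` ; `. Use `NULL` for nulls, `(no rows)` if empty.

high | 37 | 5 | 5 ; low | 58 | 26 | 2 ; med | 59 | 51 | 2 ; urgent | 53 | 19 | 2

Group tickets by priority.
Per group compute: MAX(age_days), MIN(age_days), COUNT(*).
  high: ids {7, 11, 15, 31, 32} → MAX(age_days)=37, MIN(age_days)=5, COUNT(*)=5
  low: ids {17, 29} → MAX(age_days)=58, MIN(age_days)=26, COUNT(*)=2
  med: ids {9, 18} → MAX(age_days)=59, MIN(age_days)=51, COUNT(*)=2
  urgent: ids {10, 34} → MAX(age_days)=53, MIN(age_days)=19, COUNT(*)=2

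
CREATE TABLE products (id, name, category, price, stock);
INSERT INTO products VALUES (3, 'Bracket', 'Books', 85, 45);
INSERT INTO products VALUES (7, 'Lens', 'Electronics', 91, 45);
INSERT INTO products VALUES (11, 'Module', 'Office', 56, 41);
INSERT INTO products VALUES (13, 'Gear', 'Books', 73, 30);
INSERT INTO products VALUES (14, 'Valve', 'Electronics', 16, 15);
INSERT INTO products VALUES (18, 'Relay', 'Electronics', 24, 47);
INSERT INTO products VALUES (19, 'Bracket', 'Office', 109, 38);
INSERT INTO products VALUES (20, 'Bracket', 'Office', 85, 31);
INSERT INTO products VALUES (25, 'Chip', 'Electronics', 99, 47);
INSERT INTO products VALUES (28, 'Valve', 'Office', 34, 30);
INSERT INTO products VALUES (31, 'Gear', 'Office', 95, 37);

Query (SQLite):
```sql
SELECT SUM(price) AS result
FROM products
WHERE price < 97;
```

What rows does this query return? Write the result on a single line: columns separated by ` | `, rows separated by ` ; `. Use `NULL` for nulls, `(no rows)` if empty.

Rows where price < 97 → price values: [85, 91, 56, 73, 16, 24, 85, 34, 95].
SUM of non-NULL values = 559.

559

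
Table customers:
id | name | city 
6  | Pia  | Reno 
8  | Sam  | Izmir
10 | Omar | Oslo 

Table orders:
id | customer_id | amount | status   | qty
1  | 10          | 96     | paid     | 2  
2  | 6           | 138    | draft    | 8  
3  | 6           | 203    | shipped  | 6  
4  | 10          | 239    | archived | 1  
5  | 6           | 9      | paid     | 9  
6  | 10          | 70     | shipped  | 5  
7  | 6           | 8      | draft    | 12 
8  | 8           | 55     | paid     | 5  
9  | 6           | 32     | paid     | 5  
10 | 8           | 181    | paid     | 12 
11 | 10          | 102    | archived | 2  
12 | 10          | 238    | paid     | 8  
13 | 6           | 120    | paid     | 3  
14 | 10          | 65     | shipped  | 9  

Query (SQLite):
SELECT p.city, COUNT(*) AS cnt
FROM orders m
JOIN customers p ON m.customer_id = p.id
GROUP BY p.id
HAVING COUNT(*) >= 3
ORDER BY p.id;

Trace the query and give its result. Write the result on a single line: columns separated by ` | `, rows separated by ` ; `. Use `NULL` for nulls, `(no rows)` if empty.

Reno | 6 ; Oslo | 6

Join each orders row to its customers via customer_id.
Group joined rows by customers.id; compute COUNT(*) per group.
HAVING: keep groups with count ≥ 3.
  6: ids {2, 3, 5, 7, 9, 13} → COUNT(*)=6
  8: ids {8, 10} → COUNT(*)=2
  10: ids {1, 4, 6, 11, 12, 14} → COUNT(*)=6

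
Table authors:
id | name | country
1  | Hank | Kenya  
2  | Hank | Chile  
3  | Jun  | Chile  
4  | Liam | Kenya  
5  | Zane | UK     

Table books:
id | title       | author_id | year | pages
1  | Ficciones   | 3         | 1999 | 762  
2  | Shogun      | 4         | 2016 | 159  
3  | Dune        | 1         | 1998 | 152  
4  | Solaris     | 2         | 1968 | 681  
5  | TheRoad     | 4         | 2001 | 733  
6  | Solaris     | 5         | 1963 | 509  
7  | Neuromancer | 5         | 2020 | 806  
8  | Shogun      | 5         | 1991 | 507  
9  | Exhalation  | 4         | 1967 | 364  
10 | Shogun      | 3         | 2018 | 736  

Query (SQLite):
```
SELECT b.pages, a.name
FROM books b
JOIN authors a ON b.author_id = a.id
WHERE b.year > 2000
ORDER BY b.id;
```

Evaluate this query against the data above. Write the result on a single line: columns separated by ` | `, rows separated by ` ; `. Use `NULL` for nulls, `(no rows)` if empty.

159 | Liam ; 733 | Liam ; 806 | Zane ; 736 | Jun

Each books row matches the authors row where author_id = authors.id.
Then keep rows with b.year > 2000.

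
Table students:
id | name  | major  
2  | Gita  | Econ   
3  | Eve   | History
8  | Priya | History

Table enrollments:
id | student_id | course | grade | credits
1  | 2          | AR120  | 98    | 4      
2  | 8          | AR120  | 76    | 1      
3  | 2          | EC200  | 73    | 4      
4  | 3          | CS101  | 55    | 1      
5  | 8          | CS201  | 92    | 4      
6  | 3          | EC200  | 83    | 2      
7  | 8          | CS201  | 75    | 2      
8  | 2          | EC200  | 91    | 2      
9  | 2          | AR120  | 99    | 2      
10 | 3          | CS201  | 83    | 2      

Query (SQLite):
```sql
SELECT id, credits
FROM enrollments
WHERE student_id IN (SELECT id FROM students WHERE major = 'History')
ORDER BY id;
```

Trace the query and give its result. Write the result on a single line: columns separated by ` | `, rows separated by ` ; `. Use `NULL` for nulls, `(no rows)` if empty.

2 | 1 ; 4 | 1 ; 5 | 4 ; 6 | 2 ; 7 | 2 ; 10 | 2

Inner query: students.id where major = 'History'.
Outer: keep enrollments rows whose student_id is in that set.
Inner query → {3, 8}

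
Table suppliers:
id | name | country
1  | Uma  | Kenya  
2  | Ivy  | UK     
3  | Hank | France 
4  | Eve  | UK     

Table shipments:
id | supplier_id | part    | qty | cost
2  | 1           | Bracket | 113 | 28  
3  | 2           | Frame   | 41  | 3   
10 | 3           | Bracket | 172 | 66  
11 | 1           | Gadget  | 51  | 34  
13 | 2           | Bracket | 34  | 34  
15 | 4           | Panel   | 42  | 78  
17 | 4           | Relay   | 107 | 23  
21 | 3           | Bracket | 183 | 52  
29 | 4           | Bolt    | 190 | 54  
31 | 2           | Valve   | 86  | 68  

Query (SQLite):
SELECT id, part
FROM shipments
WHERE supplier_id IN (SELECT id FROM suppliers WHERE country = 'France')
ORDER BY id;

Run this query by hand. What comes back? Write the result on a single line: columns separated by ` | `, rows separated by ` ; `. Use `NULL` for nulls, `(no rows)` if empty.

Inner query: suppliers.id where country = 'France'.
Outer: keep shipments rows whose supplier_id is in that set.
Inner query → {3}

10 | Bracket ; 21 | Bracket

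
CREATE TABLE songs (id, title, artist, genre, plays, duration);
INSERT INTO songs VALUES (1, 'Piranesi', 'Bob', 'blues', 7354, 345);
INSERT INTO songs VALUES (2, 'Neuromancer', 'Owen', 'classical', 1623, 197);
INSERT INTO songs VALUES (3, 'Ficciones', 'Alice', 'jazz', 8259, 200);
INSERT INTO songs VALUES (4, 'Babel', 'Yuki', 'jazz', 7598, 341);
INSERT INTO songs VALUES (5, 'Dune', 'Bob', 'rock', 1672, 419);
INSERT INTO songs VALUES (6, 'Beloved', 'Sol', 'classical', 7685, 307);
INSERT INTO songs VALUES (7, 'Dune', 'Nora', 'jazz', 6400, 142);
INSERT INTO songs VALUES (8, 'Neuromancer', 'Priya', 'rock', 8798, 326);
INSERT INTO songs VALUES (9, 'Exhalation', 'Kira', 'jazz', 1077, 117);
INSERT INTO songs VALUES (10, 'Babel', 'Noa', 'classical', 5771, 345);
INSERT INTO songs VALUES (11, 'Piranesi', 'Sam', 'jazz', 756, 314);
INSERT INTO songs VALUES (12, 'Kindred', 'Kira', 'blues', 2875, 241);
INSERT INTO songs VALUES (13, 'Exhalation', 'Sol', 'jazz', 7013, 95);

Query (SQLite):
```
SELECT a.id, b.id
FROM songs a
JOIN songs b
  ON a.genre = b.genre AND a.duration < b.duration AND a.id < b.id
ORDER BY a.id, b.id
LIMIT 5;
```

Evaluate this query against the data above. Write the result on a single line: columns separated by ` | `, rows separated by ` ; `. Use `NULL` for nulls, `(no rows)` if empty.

Pairs (a,b) with same genre, a.duration < b.duration, a.id < b.id.
genre groups: blues:{1,12} classical:{2,6,10} jazz:{3,4,7,9,11,13} rock:{5,8}
Ordered by (a.id, b.id); first 5.

2 | 6 ; 2 | 10 ; 3 | 4 ; 3 | 11 ; 6 | 10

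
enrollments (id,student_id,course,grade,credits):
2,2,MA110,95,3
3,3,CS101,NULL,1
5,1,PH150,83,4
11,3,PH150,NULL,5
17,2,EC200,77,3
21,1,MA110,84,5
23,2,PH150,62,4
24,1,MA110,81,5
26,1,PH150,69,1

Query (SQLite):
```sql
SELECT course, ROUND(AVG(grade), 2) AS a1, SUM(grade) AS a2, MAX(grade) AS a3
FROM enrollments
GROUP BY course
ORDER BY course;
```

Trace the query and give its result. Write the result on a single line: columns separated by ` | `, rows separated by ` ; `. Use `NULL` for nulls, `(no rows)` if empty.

CS101 | NULL | NULL | NULL ; EC200 | 77 | 77 | 77 ; MA110 | 86.67 | 260 | 95 ; PH150 | 71.33 | 214 | 83

Group enrollments by course.
Per group compute: ROUND(AVG(grade), 2), SUM(grade), MAX(grade).
  CS101: ids {3} → ROUND(AVG(grade), 2)=NULL, SUM(grade)=NULL, MAX(grade)=NULL
  EC200: ids {17} → ROUND(AVG(grade), 2)=77, SUM(grade)=77, MAX(grade)=77
  MA110: ids {2, 21, 24} → ROUND(AVG(grade), 2)=86.67, SUM(grade)=260, MAX(grade)=95
  PH150: ids {5, 11, 23, 26} → ROUND(AVG(grade), 2)=71.33, SUM(grade)=214, MAX(grade)=83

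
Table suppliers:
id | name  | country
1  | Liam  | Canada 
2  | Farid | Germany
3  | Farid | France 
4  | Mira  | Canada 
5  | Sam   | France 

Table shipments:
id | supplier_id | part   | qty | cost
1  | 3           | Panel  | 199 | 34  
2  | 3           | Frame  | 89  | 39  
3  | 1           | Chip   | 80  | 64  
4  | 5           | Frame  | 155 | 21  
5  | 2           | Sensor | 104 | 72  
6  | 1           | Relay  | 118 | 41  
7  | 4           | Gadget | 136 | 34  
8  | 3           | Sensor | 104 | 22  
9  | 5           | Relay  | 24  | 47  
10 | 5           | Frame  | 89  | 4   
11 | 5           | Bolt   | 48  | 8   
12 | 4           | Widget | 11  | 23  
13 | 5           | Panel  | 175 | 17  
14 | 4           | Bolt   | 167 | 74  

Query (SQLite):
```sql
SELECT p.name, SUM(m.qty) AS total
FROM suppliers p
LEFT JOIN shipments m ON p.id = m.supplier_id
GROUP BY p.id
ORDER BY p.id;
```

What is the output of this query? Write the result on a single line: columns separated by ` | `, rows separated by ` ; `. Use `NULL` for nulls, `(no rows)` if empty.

Liam | 198 ; Farid | 104 ; Farid | 392 ; Mira | 314 ; Sam | 491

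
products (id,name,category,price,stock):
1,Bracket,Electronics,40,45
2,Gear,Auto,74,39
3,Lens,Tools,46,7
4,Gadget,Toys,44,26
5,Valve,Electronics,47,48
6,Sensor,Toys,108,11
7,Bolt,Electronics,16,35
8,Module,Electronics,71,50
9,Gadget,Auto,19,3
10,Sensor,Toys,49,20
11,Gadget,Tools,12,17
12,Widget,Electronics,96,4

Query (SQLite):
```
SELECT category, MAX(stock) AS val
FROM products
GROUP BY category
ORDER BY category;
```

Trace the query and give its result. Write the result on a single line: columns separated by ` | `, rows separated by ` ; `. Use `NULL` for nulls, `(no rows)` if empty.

Auto | 39 ; Electronics | 50 ; Tools | 17 ; Toys | 26

Partition products by category; compute MAX(stock) within each group.
  Auto: ids {2, 9} → MAX(stock)=39
  Electronics: ids {1, 5, 7, 8, 12} → MAX(stock)=50
  Tools: ids {3, 11} → MAX(stock)=17
  Toys: ids {4, 6, 10} → MAX(stock)=26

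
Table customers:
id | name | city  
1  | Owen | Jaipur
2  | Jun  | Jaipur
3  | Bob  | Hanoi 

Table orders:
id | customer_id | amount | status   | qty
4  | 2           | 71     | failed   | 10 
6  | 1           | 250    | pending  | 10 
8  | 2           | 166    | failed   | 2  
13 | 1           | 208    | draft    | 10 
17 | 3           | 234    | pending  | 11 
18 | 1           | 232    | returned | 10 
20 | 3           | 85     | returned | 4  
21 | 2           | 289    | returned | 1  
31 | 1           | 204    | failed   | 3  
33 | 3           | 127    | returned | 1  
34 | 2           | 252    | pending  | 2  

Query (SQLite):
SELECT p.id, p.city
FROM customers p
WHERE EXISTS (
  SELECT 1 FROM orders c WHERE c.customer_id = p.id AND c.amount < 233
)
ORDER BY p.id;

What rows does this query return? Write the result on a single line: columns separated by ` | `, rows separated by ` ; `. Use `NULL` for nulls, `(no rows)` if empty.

For each customers row, check whether any orders with matching customer_id has amount < 233.
Keep rows where that is true.

1 | Jaipur ; 2 | Jaipur ; 3 | Hanoi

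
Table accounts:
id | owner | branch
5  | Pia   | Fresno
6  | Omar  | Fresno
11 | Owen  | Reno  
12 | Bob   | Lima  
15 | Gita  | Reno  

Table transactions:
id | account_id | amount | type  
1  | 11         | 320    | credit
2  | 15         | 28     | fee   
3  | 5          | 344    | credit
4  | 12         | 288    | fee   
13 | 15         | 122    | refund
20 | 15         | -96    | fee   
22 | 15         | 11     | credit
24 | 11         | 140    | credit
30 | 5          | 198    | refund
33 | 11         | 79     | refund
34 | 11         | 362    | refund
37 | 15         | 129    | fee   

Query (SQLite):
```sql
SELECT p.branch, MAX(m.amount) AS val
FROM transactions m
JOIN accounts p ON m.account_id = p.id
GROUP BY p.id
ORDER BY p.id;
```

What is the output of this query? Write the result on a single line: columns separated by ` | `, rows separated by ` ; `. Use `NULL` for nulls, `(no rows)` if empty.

Fresno | 344 ; Reno | 362 ; Lima | 288 ; Reno | 129

Join each transactions row to its accounts via account_id.
Group joined rows by accounts.id; compute MAX(m.amount) per group.
  5: ids {3, 30} → MAX(m.amount)=344
  11: ids {1, 24, 33, 34} → MAX(m.amount)=362
  12: ids {4} → MAX(m.amount)=288
  15: ids {2, 13, 20, 22, 37} → MAX(m.amount)=129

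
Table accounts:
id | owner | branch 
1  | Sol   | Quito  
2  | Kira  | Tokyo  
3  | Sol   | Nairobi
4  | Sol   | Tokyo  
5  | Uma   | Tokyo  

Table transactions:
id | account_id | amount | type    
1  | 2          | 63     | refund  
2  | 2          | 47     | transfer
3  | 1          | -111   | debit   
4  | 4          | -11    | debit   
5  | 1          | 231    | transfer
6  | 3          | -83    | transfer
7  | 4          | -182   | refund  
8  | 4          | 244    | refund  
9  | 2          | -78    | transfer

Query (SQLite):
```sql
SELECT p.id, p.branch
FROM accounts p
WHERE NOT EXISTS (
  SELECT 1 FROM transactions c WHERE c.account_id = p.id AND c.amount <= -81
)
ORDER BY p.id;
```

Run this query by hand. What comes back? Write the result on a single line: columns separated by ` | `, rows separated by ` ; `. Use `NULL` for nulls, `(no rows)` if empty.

2 | Tokyo ; 5 | Tokyo

For each accounts row, check whether any transactions with matching account_id has amount <= -81.
Keep rows where that is false.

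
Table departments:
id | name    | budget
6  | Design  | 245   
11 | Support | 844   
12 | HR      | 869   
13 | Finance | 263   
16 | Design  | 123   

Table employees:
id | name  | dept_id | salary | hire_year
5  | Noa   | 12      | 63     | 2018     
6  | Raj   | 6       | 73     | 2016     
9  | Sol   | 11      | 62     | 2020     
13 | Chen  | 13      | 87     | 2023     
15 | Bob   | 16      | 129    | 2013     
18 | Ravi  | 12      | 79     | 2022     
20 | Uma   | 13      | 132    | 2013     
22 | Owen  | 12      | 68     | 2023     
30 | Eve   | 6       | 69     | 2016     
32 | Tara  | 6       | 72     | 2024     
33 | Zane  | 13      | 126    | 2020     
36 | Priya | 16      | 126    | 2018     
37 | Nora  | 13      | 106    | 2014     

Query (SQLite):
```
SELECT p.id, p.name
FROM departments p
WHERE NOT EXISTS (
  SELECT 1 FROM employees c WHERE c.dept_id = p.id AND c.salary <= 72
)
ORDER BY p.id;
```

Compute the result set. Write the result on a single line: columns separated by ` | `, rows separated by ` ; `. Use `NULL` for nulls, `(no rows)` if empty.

13 | Finance ; 16 | Design

For each departments row, check whether any employees with matching dept_id has salary <= 72.
Keep rows where that is false.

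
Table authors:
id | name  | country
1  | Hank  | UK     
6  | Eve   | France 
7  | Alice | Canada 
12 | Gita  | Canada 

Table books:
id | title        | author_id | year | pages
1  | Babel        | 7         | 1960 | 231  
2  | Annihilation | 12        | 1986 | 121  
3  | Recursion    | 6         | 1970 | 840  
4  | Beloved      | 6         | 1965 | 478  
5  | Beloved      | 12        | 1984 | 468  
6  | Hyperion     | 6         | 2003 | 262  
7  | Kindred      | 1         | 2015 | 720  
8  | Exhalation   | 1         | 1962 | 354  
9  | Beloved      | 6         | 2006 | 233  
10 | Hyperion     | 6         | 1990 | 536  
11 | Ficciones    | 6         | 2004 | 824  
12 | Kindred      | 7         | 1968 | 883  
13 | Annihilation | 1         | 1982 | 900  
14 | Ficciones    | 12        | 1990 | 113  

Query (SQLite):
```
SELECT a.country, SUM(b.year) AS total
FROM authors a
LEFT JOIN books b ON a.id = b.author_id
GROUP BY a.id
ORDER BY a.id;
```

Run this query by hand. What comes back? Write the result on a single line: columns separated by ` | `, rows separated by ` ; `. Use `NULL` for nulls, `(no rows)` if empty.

LEFT JOIN keeps every authors row; unmatched ones get NULL for books columns.
Group by authors.id and compute SUM(b.year). SUM over an all-NULL group is NULL.
  1: ids {7, 8, 13} → SUM(b.year)=5959
  6: ids {3, 4, 6, 9, 10, 11} → SUM(b.year)=11938
  7: ids {1, 12} → SUM(b.year)=3928
  12: ids {2, 5, 14} → SUM(b.year)=5960

UK | 5959 ; France | 11938 ; Canada | 3928 ; Canada | 5960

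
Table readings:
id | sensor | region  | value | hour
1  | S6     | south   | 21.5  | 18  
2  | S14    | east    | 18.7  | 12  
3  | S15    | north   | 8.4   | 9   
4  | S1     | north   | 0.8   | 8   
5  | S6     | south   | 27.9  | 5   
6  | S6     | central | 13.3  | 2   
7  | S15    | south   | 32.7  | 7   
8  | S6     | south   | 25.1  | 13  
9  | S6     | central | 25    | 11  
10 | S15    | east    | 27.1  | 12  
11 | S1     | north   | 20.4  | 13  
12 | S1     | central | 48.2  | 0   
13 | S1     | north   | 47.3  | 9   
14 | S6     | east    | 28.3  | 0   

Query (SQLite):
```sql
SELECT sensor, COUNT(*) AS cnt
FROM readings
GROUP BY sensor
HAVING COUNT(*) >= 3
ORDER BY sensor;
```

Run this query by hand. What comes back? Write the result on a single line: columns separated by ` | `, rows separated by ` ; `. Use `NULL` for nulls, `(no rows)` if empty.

Partition readings by sensor; compute COUNT(*) within each group.
HAVING: keep groups with count ≥ 3.
  S1: ids {4, 11, 12, 13} → COUNT(*)=4
  S14: ids {2} → COUNT(*)=1
  S15: ids {3, 7, 10} → COUNT(*)=3
  S6: ids {1, 5, 6, 8, 9, 14} → COUNT(*)=6

S1 | 4 ; S15 | 3 ; S6 | 6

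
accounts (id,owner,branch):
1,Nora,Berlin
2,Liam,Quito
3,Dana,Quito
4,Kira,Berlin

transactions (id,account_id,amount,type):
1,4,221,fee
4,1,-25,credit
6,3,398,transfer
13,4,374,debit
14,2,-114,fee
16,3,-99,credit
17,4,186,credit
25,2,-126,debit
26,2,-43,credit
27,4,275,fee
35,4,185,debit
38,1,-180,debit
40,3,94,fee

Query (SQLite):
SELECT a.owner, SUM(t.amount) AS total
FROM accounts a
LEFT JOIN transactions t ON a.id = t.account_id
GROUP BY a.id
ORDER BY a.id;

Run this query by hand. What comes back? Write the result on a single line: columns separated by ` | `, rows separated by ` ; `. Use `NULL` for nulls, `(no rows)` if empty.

Nora | -205 ; Liam | -283 ; Dana | 393 ; Kira | 1241

LEFT JOIN keeps every accounts row; unmatched ones get NULL for transactions columns.
Group by accounts.id and compute SUM(t.amount). SUM over an all-NULL group is NULL.
  1: ids {4, 38} → SUM(t.amount)=-205
  2: ids {14, 25, 26} → SUM(t.amount)=-283
  3: ids {6, 16, 40} → SUM(t.amount)=393
  4: ids {1, 13, 17, 27, 35} → SUM(t.amount)=1241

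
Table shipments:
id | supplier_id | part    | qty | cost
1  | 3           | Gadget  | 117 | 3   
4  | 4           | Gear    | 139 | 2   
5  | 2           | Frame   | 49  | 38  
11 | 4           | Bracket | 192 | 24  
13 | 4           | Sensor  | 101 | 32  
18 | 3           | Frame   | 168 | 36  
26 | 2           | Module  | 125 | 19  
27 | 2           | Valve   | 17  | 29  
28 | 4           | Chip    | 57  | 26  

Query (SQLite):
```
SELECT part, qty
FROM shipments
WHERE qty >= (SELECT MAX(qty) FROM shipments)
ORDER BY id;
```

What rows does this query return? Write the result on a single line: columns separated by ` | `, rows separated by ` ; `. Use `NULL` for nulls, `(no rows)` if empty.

Bracket | 192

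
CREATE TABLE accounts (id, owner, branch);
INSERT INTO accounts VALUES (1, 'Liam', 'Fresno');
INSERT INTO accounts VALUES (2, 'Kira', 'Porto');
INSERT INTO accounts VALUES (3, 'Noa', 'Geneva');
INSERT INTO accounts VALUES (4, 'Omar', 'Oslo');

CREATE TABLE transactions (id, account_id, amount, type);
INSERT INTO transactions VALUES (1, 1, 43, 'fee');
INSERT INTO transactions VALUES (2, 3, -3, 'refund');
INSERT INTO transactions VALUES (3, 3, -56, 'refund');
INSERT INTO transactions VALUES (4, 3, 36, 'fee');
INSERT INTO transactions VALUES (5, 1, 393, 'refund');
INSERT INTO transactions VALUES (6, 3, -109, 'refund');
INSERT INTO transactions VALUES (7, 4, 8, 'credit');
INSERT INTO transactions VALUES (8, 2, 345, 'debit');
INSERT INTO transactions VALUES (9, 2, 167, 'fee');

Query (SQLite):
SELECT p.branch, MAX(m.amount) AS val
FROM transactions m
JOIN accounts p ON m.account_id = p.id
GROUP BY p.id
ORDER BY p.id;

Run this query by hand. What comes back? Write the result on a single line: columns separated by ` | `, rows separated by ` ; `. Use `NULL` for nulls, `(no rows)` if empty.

Join each transactions row to its accounts via account_id.
Group joined rows by accounts.id; compute MAX(m.amount) per group.
  1: ids {1, 5} → MAX(m.amount)=393
  2: ids {8, 9} → MAX(m.amount)=345
  3: ids {2, 3, 4, 6} → MAX(m.amount)=36
  4: ids {7} → MAX(m.amount)=8

Fresno | 393 ; Porto | 345 ; Geneva | 36 ; Oslo | 8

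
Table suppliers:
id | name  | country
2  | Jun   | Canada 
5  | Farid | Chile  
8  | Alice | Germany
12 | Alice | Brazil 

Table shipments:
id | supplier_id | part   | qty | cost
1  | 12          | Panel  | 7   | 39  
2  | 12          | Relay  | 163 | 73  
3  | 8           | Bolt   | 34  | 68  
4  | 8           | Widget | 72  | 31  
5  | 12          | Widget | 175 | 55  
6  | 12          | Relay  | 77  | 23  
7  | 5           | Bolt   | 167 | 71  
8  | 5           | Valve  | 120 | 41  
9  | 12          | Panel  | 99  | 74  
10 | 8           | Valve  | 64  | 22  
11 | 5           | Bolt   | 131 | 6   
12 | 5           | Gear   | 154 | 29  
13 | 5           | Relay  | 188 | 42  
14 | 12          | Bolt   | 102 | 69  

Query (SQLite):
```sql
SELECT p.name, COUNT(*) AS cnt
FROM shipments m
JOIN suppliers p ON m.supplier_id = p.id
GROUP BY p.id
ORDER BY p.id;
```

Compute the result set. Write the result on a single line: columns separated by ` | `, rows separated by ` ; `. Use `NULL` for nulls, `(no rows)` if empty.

Farid | 5 ; Alice | 3 ; Alice | 6

Join each shipments row to its suppliers via supplier_id.
Group joined rows by suppliers.id; compute COUNT(*) per group.
  5: ids {7, 8, 11, 12, 13} → COUNT(*)=5
  8: ids {3, 4, 10} → COUNT(*)=3
  12: ids {1, 2, 5, 6, 9, 14} → COUNT(*)=6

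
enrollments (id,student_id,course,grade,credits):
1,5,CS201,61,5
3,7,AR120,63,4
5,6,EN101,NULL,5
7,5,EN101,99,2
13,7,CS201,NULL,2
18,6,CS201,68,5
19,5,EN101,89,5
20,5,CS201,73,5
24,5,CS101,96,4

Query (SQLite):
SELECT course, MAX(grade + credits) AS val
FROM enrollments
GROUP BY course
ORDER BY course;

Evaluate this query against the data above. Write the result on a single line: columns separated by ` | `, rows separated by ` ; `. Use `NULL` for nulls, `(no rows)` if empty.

For each row compute grade + credits.
Group by course; take MAX of the expression per group.
  AR120: ids {3} → MAX(grade + credits)=67
  CS101: ids {24} → MAX(grade + credits)=100
  CS201: ids {1, 13, 18, 20} → MAX(grade + credits)=78
  EN101: ids {5, 7, 19} → MAX(grade + credits)=101

AR120 | 67 ; CS101 | 100 ; CS201 | 78 ; EN101 | 101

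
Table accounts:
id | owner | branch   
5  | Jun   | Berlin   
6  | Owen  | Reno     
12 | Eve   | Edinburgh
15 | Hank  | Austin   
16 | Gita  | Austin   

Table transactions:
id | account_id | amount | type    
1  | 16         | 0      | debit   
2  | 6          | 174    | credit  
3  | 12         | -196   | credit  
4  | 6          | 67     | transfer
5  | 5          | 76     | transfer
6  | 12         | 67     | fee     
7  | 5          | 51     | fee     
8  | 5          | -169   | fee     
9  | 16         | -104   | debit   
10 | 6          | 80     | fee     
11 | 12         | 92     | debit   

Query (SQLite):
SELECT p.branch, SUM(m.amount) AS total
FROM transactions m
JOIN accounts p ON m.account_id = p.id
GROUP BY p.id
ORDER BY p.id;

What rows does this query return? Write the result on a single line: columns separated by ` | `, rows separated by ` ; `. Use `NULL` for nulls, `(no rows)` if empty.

Join each transactions row to its accounts via account_id.
Group joined rows by accounts.id; compute SUM(m.amount) per group.
  5: ids {5, 7, 8} → SUM(m.amount)=-42
  6: ids {2, 4, 10} → SUM(m.amount)=321
  12: ids {3, 6, 11} → SUM(m.amount)=-37
  16: ids {1, 9} → SUM(m.amount)=-104

Berlin | -42 ; Reno | 321 ; Edinburgh | -37 ; Austin | -104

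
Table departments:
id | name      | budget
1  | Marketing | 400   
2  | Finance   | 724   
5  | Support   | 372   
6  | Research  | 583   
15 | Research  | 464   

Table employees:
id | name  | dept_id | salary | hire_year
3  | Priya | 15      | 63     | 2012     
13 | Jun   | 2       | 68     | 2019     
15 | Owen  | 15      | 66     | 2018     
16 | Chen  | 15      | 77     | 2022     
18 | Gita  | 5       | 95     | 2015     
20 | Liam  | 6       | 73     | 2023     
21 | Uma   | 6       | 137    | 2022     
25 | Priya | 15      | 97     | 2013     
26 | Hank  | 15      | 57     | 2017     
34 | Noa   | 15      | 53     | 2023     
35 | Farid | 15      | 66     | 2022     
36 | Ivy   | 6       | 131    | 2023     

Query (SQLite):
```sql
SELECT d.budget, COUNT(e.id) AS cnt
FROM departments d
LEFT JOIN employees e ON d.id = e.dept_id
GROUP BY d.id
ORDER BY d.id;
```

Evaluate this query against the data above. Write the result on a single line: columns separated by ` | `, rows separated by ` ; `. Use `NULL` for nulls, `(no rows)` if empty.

LEFT JOIN keeps every departments row; unmatched ones get NULL for employees columns.
Group by departments.id and compute COUNT(e.id). COUNT(col) of an all-NULL group is 0.
  1: ids {—} → COUNT(e.id)=0
  2: ids {13} → COUNT(e.id)=1
  5: ids {18} → COUNT(e.id)=1
  6: ids {20, 21, 36} → COUNT(e.id)=3
  15: ids {3, 15, 16, 25, 26, 34, 35} → COUNT(e.id)=7

400 | 0 ; 724 | 1 ; 372 | 1 ; 583 | 3 ; 464 | 7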